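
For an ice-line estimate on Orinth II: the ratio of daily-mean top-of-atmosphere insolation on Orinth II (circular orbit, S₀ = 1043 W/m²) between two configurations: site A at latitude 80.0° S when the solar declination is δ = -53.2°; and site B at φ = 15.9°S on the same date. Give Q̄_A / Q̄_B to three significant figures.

Q̄_A / Q̄_B ≈ 2.57

— Configuration A (φ=-80.0°):
cos H₀ = −tan(-80.0°) tan(-53.200°) = -7.5810 ≤ −1 ⇒ polar day, H₀ = π.
Bracket: H₀ sin φ sin δ + cos φ cos δ sin H₀ = 3.1416×-0.98481×-0.80073 + 0.17365×0.59902×0.00000 = 2.477362 + 0.000000 = 2.477362.
Q̄ = (S₀/π) × [bracket] = (1043/π) × 2.477362 = 822.48 W/m².
— Configuration B (φ=-15.9°):
cos H₀ = −tan(-15.9°) tan(-53.200°) = -0.3808, H₀ = 1.9614 rad.
Bracket: H₀ sin φ sin δ + cos φ cos δ sin H₀ = 1.9614×-0.27396×-0.80073 + 0.96174×0.59902×0.92467 = 0.430268 + 0.532704 = 0.962972.
Q̄ = (S₀/π) × [bracket] = (1043/π) × 0.962972 = 319.70 W/m².
Ratio Q̄_A / Q̄_B = 822.48 / 319.70 = 2.573.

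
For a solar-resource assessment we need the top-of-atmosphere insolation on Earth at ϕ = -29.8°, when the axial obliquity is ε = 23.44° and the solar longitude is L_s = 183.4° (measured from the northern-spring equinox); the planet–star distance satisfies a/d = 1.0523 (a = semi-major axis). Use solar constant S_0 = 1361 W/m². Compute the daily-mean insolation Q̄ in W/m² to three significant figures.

Q̄ ≈ 425 W/m²

Solar declination: sin δ = sin ε · sin L_s = sin 23.44° × sin 183.4° = -0.02359, so δ = -1.352°.
cos h₀ = −tan(-29.8°) tan(-1.352°) = -0.0135, h₀ = 1.5843 rad.
Bracket: h₀ sin ϕ sin δ + cos ϕ cos δ sin h₀ = 1.5843×-0.49697×-0.02359 + 0.86777×0.99972×0.99991 = 0.018574 + 0.867449 = 0.886023.
Inverse-square distance factor (a/d)² = 1.0523² = 1.107335.
Q̄ = (S_0/π) × 1.107335 × [bracket] = (1361/π) × 1.107335 × 0.886023 = 425.0 W/m².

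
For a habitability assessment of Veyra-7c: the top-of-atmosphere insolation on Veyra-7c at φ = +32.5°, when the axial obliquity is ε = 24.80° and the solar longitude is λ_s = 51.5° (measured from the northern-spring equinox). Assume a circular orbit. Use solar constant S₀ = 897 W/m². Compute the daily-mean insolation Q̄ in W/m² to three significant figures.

Q̄ ≈ 312 W/m²

Solar declination: sin δ = sin ε · sin λ_s = sin 24.80° × sin 51.5° = 0.32827, so δ = +19.164°.
cos H₀ = −tan(+32.5°) tan(+19.164°) = -0.2214, H₀ = 1.7940 rad.
Bracket: H₀ sin φ sin δ + cos φ cos δ sin H₀ = 1.7940×0.53730×0.32827 + 0.84339×0.94459×0.97518 = 0.316425 + 0.776885 = 1.093310.
Q̄ = (S₀/π) × [bracket] = (897/π) × 1.093310 = 312.2 W/m².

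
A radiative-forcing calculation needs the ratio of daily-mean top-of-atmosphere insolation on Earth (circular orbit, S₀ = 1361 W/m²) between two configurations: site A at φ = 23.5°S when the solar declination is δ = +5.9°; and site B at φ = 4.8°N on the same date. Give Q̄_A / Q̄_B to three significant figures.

— Configuration A (φ=-23.5°):
cos H₀ = −tan(-23.5°) tan(+5.900°) = 0.0449, H₀ = 1.5258 rad.
Bracket: H₀ sin φ sin δ + cos φ cos δ sin H₀ = 1.5258×-0.39875×0.10279 + 0.91706×0.99470×0.99899 = -0.062539 + 0.911278 = 0.848739.
Q̄ = (S₀/π) × [bracket] = (1361/π) × 0.848739 = 367.69 W/m².
— Configuration B (φ=+4.8°):
cos H₀ = −tan(+4.8°) tan(+5.900°) = -0.0087, H₀ = 1.5795 rad.
Bracket: H₀ sin φ sin δ + cos φ cos δ sin H₀ = 1.5795×0.08368×0.10279 + 0.99649×0.99470×0.99996 = 0.013586 + 0.991169 = 1.004755.
Q̄ = (S₀/π) × [bracket] = (1361/π) × 1.004755 = 435.28 W/m².
Ratio Q̄_A / Q̄_B = 367.69 / 435.28 = 0.8447.

Q̄_A / Q̄_B ≈ 0.845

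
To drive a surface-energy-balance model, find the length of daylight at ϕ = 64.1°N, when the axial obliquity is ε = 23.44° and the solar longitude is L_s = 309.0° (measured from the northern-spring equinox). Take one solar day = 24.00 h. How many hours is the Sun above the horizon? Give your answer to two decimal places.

6.40 h

Solar declination: sin δ = sin ε · sin L_s = sin 23.44° × sin 309.0° = -0.30914, so δ = -18.007°.
cos h₀ = −tan ϕ · tan δ = −tan(+64.1°) × tan(-18.007°) = 0.6694, so h₀ = 0.8373 rad = 47.98°.
Daylight = 2h₀/(2π) × 24.00 h = (0.8373/π) × 24.00 = 6.40 h.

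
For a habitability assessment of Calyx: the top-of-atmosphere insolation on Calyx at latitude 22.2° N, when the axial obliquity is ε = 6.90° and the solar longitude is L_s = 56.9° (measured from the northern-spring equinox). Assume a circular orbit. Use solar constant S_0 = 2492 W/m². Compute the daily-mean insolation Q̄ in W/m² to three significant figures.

Solar declination: sin δ = sin ε · sin L_s = sin 6.90° × sin 56.9° = 0.10064, so δ = +5.776°.
cos h₀ = −tan(+22.2°) tan(+5.776°) = -0.0413, h₀ = 1.6121 rad.
Bracket: h₀ sin ϕ sin δ + cos ϕ cos δ sin h₀ = 1.6121×0.37784×0.10064 + 0.92587×0.99492×0.99915 = 0.061301 + 0.920384 = 0.981685.
Q̄ = (S_0/π) × [bracket] = (2492/π) × 0.981685 = 778.7 W/m².

Q̄ ≈ 779 W/m²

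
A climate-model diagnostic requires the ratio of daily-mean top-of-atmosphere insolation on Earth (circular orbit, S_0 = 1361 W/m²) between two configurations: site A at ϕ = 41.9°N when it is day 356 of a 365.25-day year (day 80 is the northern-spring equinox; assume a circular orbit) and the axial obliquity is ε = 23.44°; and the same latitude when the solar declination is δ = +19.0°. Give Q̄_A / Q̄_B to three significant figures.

Q̄_A / Q̄_B ≈ 0.295

— Configuration A (ϕ=+41.9°):
Solar longitude: L_s = 360° × (356 − 80)/365.25 = 272.033°.
sin δ = sin 23.44° × sin 272.033° = -0.39754, so δ = -23.424°.
cos h₀ = −tan(+41.9°) tan(-23.424°) = 0.3887, h₀ = 1.1715 rad.
Bracket: h₀ sin ϕ sin δ + cos ϕ cos δ sin h₀ = 1.1715×0.66783×-0.39754 + 0.74431×0.91759×0.92135 = -0.311021 + 0.629256 = 0.318235.
Q̄ = (S_0/π) × [bracket] = (1361/π) × 0.318235 = 137.87 W/m².
— Configuration B (ϕ=+41.9°):
cos h₀ = −tan(+41.9°) tan(+19.000°) = -0.3089, h₀ = 1.8849 rad.
Bracket: h₀ sin ϕ sin δ + cos ϕ cos δ sin h₀ = 1.8849×0.66783×0.32557 + 0.74431×0.94552×0.95108 = 0.409825 + 0.669332 = 1.079157.
Q̄ = (S_0/π) × [bracket] = (1361/π) × 1.079157 = 467.51 W/m².
Ratio Q̄_A / Q̄_B = 137.87 / 467.51 = 0.2949.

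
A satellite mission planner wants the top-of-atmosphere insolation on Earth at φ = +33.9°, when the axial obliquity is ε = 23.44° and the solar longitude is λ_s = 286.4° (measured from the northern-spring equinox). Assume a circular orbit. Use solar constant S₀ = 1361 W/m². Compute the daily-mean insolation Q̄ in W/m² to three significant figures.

Q̄ ≈ 200 W/m²

Solar declination: sin δ = sin ε · sin λ_s = sin 23.44° × sin 286.4° = -0.38160, so δ = -22.433°.
cos H₀ = −tan(+33.9°) tan(-22.433°) = 0.2774, H₀ = 1.2897 rad.
Bracket: H₀ sin φ sin δ + cos φ cos δ sin H₀ = 1.2897×0.55775×-0.38160 + 0.83001×0.92433×0.96075 = -0.274496 + 0.737090 = 0.462594.
Q̄ = (S₀/π) × [bracket] = (1361/π) × 0.462594 = 200.4 W/m².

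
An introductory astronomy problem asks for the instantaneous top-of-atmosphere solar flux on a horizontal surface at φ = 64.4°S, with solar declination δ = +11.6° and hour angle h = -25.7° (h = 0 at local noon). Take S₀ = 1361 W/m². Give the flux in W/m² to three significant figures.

cos θ_z = sin φ sin δ + cos φ cos δ cos h = -0.181339 + 0.381390 = 0.200051.
Flux = S₀ · cos θ_z = 1361 × 0.200051 = 272.3 W/m².

272 W/m²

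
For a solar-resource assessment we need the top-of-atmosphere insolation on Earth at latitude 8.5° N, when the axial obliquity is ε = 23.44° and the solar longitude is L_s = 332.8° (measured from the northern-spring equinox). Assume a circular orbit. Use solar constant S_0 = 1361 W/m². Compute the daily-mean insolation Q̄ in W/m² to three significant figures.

Q̄ ≈ 403 W/m²

Solar declination: sin δ = sin ε · sin L_s = sin 23.44° × sin 332.8° = -0.18183, so δ = -10.476°.
cos h₀ = −tan(+8.5°) tan(-10.476°) = 0.0276, h₀ = 1.5432 rad.
Bracket: h₀ sin ϕ sin δ + cos ϕ cos δ sin h₀ = 1.5432×0.14781×-0.18183 + 0.98902×0.98333×0.99962 = -0.041475 + 0.972163 = 0.930688.
Q̄ = (S_0/π) × [bracket] = (1361/π) × 0.930688 = 403.2 W/m².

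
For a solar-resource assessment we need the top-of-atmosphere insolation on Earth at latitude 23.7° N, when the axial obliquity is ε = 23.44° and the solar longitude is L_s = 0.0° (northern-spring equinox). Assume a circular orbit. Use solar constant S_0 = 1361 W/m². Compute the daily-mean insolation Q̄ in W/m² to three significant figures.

Q̄ ≈ 397 W/m²

Solar declination: sin δ = sin ε · sin L_s = sin 23.44° × sin 0.0° = 0.00000, so δ = +0.000°.
cos h₀ = −tan(+23.7°) tan(+0.000°) = -0.0000, h₀ = 1.5708 rad.
Bracket: h₀ sin ϕ sin δ + cos ϕ cos δ sin h₀ = 1.5708×0.40195×0.00000 + 0.91566×1.00000×1.00000 = 0.000000 + 0.915660 = 0.915660.
Q̄ = (S_0/π) × [bracket] = (1361/π) × 0.915660 = 396.7 W/m².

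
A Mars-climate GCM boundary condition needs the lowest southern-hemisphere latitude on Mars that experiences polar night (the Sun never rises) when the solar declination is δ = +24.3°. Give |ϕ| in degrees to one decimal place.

Polar night requires cos h₀ = −tan ϕ tan δ ≥ 1, i.e. tan ϕ tan δ ≤ −1.
The boundary is |tan ϕ| · |tan δ| = 1, so |ϕ| = 90° − |δ| = 90° − 24.3° = 65.7° in the southern hemisphere.

|ϕ| = 65.7°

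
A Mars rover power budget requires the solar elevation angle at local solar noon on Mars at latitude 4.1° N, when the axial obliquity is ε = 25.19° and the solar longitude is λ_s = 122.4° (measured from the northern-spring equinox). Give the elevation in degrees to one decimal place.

Solar declination: sin δ = sin ε · sin λ_s = sin 25.19° × sin 122.4° = 0.35936, so δ = +21.061°.
At local noon the hour angle is zero, so the zenith angle equals |φ − δ| = |+4.1° − (+21.061°)| = 16.961°.
Elevation = 90° − 16.961° = 73.0°.

73.0°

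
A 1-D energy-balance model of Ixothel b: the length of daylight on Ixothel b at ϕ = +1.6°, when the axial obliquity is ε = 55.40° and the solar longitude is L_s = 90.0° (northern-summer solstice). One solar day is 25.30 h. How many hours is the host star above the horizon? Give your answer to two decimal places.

12.98 h

Solar declination: sin δ = sin ε · sin L_s = sin 55.40° × sin 90.0° = 0.82314, so δ = +55.400°.
cos h₀ = −tan ϕ · tan δ = −tan(+1.6°) × tan(+55.400°) = -0.0405, so h₀ = 1.6113 rad = 92.32°.
Daylight = 2h₀/(2π) × 25.30 h = (1.6113/π) × 25.30 = 12.98 h.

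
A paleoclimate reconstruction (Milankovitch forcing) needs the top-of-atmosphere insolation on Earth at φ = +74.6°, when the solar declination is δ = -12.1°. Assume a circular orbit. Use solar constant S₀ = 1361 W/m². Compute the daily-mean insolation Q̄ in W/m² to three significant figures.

cos H₀ = −tan(+74.6°) tan(-12.100°) = 0.7783, H₀ = 0.6788 rad.
Bracket: H₀ sin φ sin δ + cos φ cos δ sin H₀ = 0.6788×0.96410×-0.20962 + 0.26556×0.97778×0.62788 = -0.137182 + 0.163035 = 0.025853.
Q̄ = (S₀/π) × [bracket] = (1361/π) × 0.025853 = 11.20 W/m².

Q̄ ≈ 11.2 W/m²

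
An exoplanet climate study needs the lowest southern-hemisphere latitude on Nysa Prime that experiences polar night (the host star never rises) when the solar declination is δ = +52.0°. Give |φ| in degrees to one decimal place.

|φ| = 38.0°

Polar night requires cos H₀ = −tan φ tan δ ≥ 1, i.e. tan φ tan δ ≤ −1.
The boundary is |tan φ| · |tan δ| = 1, so |φ| = 90° − |δ| = 90° − 52.0° = 38.0° in the southern hemisphere.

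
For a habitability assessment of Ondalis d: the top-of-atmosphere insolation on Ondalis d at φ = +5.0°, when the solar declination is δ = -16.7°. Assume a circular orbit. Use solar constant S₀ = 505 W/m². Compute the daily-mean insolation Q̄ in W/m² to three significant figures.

cos H₀ = −tan(+5.0°) tan(-16.700°) = 0.0262, H₀ = 1.5445 rad.
Bracket: H₀ sin φ sin δ + cos φ cos δ sin H₀ = 1.5445×0.08716×-0.28736 + 0.99619×0.95782×0.99966 = -0.038684 + 0.953846 = 0.915162.
Q̄ = (S₀/π) × [bracket] = (505/π) × 0.915162 = 147.1 W/m².

Q̄ ≈ 147 W/m²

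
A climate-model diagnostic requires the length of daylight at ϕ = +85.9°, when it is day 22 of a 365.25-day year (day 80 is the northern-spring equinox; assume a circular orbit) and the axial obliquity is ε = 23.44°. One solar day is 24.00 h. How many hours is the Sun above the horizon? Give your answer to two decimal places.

0.00 h

Solar longitude: L_s = 360° × (22 − 80)/365.25 = -57.166°, i.e. -57.166° + 360° = 302.834°.
sin δ = sin 23.44° × sin 302.834° = -0.33424, so δ = -19.526°.
cos h₀ = −tan ϕ · tan δ = 4.9474 ≥ 1, so the Sun never rises (polar night) and h₀ = 0.
Daylight = 2h₀/(2π) × 24.00 h = (0.0000/π) × 24.00 = 0.00 h.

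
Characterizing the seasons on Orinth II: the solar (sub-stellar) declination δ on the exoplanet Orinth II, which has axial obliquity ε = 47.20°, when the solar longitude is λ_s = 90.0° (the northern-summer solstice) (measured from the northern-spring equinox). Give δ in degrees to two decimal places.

δ = +47.20°

sin δ = sin ε · sin λ_s = sin 47.20° × sin 90.0° = 0.733730.
δ = arcsin(0.733730) = +47.20°.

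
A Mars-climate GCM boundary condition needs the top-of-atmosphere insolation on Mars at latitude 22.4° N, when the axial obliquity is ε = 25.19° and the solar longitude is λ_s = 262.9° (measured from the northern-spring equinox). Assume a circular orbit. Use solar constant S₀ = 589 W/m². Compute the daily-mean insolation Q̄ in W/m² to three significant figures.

Solar declination: sin δ = sin ε · sin λ_s = sin 25.19° × sin 262.9° = -0.42236, so δ = -24.984°.
cos H₀ = −tan(+22.4°) tan(-24.984°) = 0.1921, H₀ = 1.3775 rad.
Bracket: H₀ sin φ sin δ + cos φ cos δ sin H₀ = 1.3775×0.38107×-0.42236 + 0.92455×0.90643×0.98138 = -0.221707 + 0.822436 = 0.600729.
Q̄ = (S₀/π) × [bracket] = (589/π) × 0.600729 = 112.6 W/m².

Q̄ ≈ 113 W/m²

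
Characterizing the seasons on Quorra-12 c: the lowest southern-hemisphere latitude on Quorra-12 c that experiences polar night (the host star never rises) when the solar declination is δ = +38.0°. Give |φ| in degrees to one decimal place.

Polar night requires cos H₀ = −tan φ tan δ ≥ 1, i.e. tan φ tan δ ≤ −1.
The boundary is |tan φ| · |tan δ| = 1, so |φ| = 90° − |δ| = 90° − 38.0° = 52.0° in the southern hemisphere.

|φ| = 52.0°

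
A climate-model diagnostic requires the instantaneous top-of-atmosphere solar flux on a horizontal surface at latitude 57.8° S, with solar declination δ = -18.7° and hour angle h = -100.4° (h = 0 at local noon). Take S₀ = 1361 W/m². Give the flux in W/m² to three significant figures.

245 W/m²

cos θ_z = sin φ sin δ + cos φ cos δ cos h = 0.271301 + -0.091116 = 0.180185.
Flux = S₀ · cos θ_z = 1361 × 0.180185 = 245.2 W/m².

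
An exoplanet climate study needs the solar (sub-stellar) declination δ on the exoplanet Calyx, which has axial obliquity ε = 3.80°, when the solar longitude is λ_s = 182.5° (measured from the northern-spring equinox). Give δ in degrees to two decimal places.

δ = -0.17°

sin δ = sin ε · sin λ_s = sin 3.80° × sin 182.5° = -0.002891.
δ = arcsin(-0.002891) = -0.17°.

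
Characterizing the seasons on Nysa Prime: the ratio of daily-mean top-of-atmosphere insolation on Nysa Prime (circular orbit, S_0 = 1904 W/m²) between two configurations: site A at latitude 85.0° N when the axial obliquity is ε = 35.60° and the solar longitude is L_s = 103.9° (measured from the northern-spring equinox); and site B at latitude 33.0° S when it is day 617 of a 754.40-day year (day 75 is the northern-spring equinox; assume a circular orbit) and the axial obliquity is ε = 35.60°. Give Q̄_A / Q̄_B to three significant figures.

Q̄_A / Q̄_B ≈ 1.42

— Configuration A (ϕ=+85.0°):
Solar declination: sin δ = sin ε · sin L_s = sin 35.60° × sin 103.9° = 0.56508, so δ = +34.408°.
cos h₀ = −tan(+85.0°) tan(+34.408°) = -7.8285 ≤ −1 ⇒ polar day, h₀ = π.
Bracket: h₀ sin ϕ sin δ + cos ϕ cos δ sin h₀ = 3.1416×0.99619×0.56508 + 0.08716×0.82504×0.00000 = 1.768492 + 0.000000 = 1.768492.
Q̄ = (S_0/π) × [bracket] = (1904/π) × 1.768492 = 1071.8 W/m².
— Configuration B (ϕ=-33.0°):
Solar longitude: L_s = 360° × (617 − 75)/754.40 = 258.643°.
sin δ = sin 35.60° × sin 258.643° = -0.57072, so δ = -34.801°.
cos h₀ = −tan(-33.0°) tan(-34.801°) = -0.4514, h₀ = 2.0391 rad.
Bracket: h₀ sin ϕ sin δ + cos ϕ cos δ sin h₀ = 2.0391×-0.54464×-0.57072 + 0.83867×0.82114×0.89234 = 0.633828 + 0.614524 = 1.248352.
Q̄ = (S_0/π) × [bracket] = (1904/π) × 1.248352 = 756.58 W/m².
Ratio Q̄_A / Q̄_B = 1071.8 / 756.58 = 1.417.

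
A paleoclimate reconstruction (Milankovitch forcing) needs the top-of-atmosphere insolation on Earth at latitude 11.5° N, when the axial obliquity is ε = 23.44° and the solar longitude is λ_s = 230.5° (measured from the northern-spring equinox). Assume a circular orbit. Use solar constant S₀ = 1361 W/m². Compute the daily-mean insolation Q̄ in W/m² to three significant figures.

Solar declination: sin δ = sin ε · sin λ_s = sin 23.44° × sin 230.5° = -0.30694, so δ = -17.875°.
cos H₀ = −tan(+11.5°) tan(-17.875°) = 0.0656, H₀ = 1.5051 rad.
Bracket: H₀ sin φ sin δ + cos φ cos δ sin H₀ = 1.5051×0.19937×-0.30694 + 0.97992×0.95173×0.99784 = -0.092104 + 0.930605 = 0.838501.
Q̄ = (S₀/π) × [bracket] = (1361/π) × 0.838501 = 363.3 W/m².

Q̄ ≈ 363 W/m²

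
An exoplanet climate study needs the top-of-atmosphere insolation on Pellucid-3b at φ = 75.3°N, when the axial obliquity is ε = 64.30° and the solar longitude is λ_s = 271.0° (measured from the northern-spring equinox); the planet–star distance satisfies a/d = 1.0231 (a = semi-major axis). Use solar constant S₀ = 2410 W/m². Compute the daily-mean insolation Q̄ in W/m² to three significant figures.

Q̄ ≈ 0.00 W/m²

Solar declination: sin δ = sin ε · sin λ_s = sin 64.30° × sin 271.0° = -0.90094, so δ = -64.282°.
cos H₀ = −tan(+75.3°) tan(-64.282°) = 7.9139 ≥ 1 ⇒ polar night, H₀ = 0 and Q̄ = 0.
Inverse-square distance factor (a/d)² = 1.0231² = 1.046734.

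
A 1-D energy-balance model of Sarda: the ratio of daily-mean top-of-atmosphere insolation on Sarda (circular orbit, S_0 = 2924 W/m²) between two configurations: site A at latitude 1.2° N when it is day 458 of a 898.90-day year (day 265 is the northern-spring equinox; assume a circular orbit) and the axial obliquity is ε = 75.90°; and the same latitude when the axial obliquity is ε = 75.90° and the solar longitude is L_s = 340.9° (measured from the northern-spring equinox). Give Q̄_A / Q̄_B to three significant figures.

Q̄_A / Q̄_B ≈ 0.379

— Configuration A (ϕ=+1.2°):
Solar longitude: L_s = 360° × (458 − 265)/898.90 = 77.294°.
sin δ = sin 75.90° × sin 77.294° = 0.94612, so δ = +71.107°.
cos h₀ = −tan(+1.2°) tan(+71.107°) = -0.0612, h₀ = 1.6320 rad.
Bracket: h₀ sin ϕ sin δ + cos ϕ cos δ sin h₀ = 1.6320×0.02094×0.94612 + 0.99978×0.32381×0.99813 = 0.032333 + 0.323133 = 0.355466.
Q̄ = (S_0/π) × [bracket] = (2924/π) × 0.355466 = 330.85 W/m².
— Configuration B (ϕ=+1.2°):
Solar declination: sin δ = sin ε · sin L_s = sin 75.90° × sin 340.9° = -0.31736, so δ = -18.503°.
cos h₀ = −tan(+1.2°) tan(-18.503°) = 0.0070, h₀ = 1.5638 rad.
Bracket: h₀ sin ϕ sin δ + cos ϕ cos δ sin h₀ = 1.5638×0.02094×-0.31736 + 0.99978×0.94831×0.99998 = -0.010392 + 0.948082 = 0.937690.
Q̄ = (S_0/π) × [bracket] = (2924/π) × 0.937690 = 872.74 W/m².
Ratio Q̄_A / Q̄_B = 330.85 / 872.74 = 0.3791.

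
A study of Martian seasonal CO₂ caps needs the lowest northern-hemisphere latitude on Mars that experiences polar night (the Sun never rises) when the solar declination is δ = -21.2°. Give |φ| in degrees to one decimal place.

Polar night requires cos H₀ = −tan φ tan δ ≥ 1, i.e. tan φ tan δ ≤ −1.
The boundary is |tan φ| · |tan δ| = 1, so |φ| = 90° − |δ| = 90° − 21.2° = 68.8° in the northern hemisphere.

|φ| = 68.8°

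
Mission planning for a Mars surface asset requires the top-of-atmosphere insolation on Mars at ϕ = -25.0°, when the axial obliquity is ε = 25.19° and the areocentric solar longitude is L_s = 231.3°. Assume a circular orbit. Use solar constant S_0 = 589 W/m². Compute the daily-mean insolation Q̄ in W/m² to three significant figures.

sin δ = sin 25.19° × sin 231.3° = -0.33217, so δ = -19.400°.
cos h₀ = −tan(-25.0°) tan(-19.400°) = -0.1642, h₀ = 1.7358 rad.
Bracket: h₀ sin ϕ sin δ + cos ϕ cos δ sin h₀ = 1.7358×-0.42262×-0.33217 + 0.90631×0.94322×0.98642 = 0.243675 + 0.843241 = 1.086916.
Q̄ = (S_0/π) × [bracket] = (589/π) × 1.086916 = 203.8 W/m².

Q̄ ≈ 204 W/m²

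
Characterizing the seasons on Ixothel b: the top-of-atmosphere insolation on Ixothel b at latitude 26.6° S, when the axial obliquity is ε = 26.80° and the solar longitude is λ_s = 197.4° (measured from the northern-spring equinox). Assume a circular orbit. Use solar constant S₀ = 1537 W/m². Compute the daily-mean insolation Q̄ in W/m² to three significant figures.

Solar declination: sin δ = sin ε · sin λ_s = sin 26.80° × sin 197.4° = -0.13483, so δ = -7.749°.
cos H₀ = −tan(-26.6°) tan(-7.749°) = -0.0681, H₀ = 1.6390 rad.
Bracket: H₀ sin φ sin δ + cos φ cos δ sin H₀ = 1.6390×-0.44776×-0.13483 + 0.89415×0.99087×0.99768 = 0.098949 + 0.883931 = 0.982880.
Q̄ = (S₀/π) × [bracket] = (1537/π) × 0.982880 = 480.9 W/m².

Q̄ ≈ 481 W/m²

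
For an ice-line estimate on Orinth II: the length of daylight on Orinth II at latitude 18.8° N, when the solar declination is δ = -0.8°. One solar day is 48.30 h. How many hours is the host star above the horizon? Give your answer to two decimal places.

24.08 h

cos h₀ = −tan ϕ · tan δ = −tan(+18.8°) × tan(-0.800°) = 0.0048, so h₀ = 1.5660 rad = 89.73°.
Daylight = 2h₀/(2π) × 48.30 h = (1.5660/π) × 48.30 = 24.08 h.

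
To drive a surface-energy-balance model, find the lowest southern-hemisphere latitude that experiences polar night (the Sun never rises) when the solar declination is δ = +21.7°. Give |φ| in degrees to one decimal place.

Polar night requires cos H₀ = −tan φ tan δ ≥ 1, i.e. tan φ tan δ ≤ −1.
The boundary is |tan φ| · |tan δ| = 1, so |φ| = 90° − |δ| = 90° − 21.7° = 68.3° in the southern hemisphere.

|φ| = 68.3°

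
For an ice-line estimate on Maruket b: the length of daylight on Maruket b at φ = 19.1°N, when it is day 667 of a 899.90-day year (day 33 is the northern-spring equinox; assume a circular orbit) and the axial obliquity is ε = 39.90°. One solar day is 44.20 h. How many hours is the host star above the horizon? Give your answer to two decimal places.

18.25 h

Solar longitude: λ_s = 360° × (667 − 33)/899.90 = 253.628°.
sin δ = sin 39.90° × sin 253.628° = -0.61544, so δ = -37.984°.
cos H₀ = −tan φ · tan δ = −tan(+19.1°) × tan(-37.984°) = 0.2704, so H₀ = 1.2970 rad = 74.31°.
Daylight = 2H₀/(2π) × 44.20 h = (1.2970/π) × 44.20 = 18.25 h.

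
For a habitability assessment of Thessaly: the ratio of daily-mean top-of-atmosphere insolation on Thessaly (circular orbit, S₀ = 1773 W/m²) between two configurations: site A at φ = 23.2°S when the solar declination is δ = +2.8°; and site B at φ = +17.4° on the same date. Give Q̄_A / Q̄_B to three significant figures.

Q̄_A / Q̄_B ≈ 0.910

— Configuration A (φ=-23.2°):
cos H₀ = −tan(-23.2°) tan(+2.800°) = 0.0210, H₀ = 1.5498 rad.
Bracket: H₀ sin φ sin δ + cos φ cos δ sin H₀ = 1.5498×-0.39394×0.04885 + 0.91914×0.99881×0.99978 = -0.029824 + 0.917844 = 0.888020.
Q̄ = (S₀/π) × [bracket] = (1773/π) × 0.888020 = 501.17 W/m².
— Configuration B (φ=+17.4°):
cos H₀ = −tan(+17.4°) tan(+2.800°) = -0.0153, H₀ = 1.5861 rad.
Bracket: H₀ sin φ sin δ + cos φ cos δ sin H₀ = 1.5861×0.29904×0.04885 + 0.95424×0.99881×0.99988 = 0.023170 + 0.952990 = 0.976160.
Q̄ = (S₀/π) × [bracket] = (1773/π) × 0.976160 = 550.91 W/m².
Ratio Q̄_A / Q̄_B = 501.17 / 550.91 = 0.9097.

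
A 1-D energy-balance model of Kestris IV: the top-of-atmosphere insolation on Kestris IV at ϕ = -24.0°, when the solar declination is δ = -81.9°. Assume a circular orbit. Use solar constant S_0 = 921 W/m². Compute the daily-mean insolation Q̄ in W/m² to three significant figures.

Q̄ ≈ 371 W/m²

cos h₀ = −tan(-24.0°) tan(-81.900°) = -3.1283 ≤ −1 ⇒ polar day, h₀ = π.
Bracket: h₀ sin ϕ sin δ + cos ϕ cos δ sin h₀ = 3.1416×-0.40674×-0.99002 + 0.91355×0.14090×0.00000 = 1.265062 + 0.000000 = 1.265062.
Q̄ = (S_0/π) × [bracket] = (921/π) × 1.265062 = 370.9 W/m².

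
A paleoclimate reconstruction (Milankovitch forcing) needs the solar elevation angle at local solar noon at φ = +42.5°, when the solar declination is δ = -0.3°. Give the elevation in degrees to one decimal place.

47.2°

At local noon the hour angle is zero, so the zenith angle equals |φ − δ| = |+42.5° − (-0.300°)| = 42.800°.
Elevation = 90° − 42.800° = 47.2°.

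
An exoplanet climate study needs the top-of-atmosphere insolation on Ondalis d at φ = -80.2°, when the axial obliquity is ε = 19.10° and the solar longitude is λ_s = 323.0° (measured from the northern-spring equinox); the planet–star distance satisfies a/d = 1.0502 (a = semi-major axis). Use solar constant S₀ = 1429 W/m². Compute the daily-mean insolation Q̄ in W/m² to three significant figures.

Q̄ ≈ 306 W/m²

Solar declination: sin δ = sin ε · sin λ_s = sin 19.10° × sin 323.0° = -0.19692, so δ = -11.357°.
cos H₀ = −tan(-80.2°) tan(-11.357°) = -1.1628 ≤ −1 ⇒ polar day, H₀ = π.
Bracket: H₀ sin φ sin δ + cos φ cos δ sin H₀ = 3.1416×-0.98541×-0.19692 + 0.17021×0.98042×0.00000 = 0.609618 + 0.000000 = 0.609618.
Inverse-square distance factor (a/d)² = 1.0502² = 1.102920.
Q̄ = (S₀/π) × 1.102920 × [bracket] = (1429/π) × 1.102920 × 0.609618 = 305.8 W/m².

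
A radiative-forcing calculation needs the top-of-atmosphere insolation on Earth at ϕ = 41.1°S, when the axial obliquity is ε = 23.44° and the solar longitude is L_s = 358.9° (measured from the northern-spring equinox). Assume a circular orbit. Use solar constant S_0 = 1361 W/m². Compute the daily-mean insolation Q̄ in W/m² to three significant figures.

Solar declination: sin δ = sin ε · sin L_s = sin 23.44° × sin 358.9° = -0.00764, so δ = -0.438°.
cos h₀ = −tan(-41.1°) tan(-0.438°) = -0.0067, h₀ = 1.5775 rad.
Bracket: h₀ sin ϕ sin δ + cos ϕ cos δ sin h₀ = 1.5775×-0.65738×-0.00764 + 0.75356×0.99997×0.99998 = 0.007923 + 0.753522 = 0.761445.
Q̄ = (S_0/π) × [bracket] = (1361/π) × 0.761445 = 329.9 W/m².

Q̄ ≈ 330 W/m²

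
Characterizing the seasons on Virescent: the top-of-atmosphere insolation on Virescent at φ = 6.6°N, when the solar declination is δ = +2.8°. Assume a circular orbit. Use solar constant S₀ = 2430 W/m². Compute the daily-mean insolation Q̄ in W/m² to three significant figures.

cos H₀ = −tan(+6.6°) tan(+2.800°) = -0.0057, H₀ = 1.5765 rad.
Bracket: H₀ sin φ sin δ + cos φ cos δ sin H₀ = 1.5765×0.11494×0.04885 + 0.99337×0.99881×0.99998 = 0.008852 + 0.992168 = 1.001020.
Q̄ = (S₀/π) × [bracket] = (2430/π) × 1.001020 = 774.3 W/m².

Q̄ ≈ 774 W/m²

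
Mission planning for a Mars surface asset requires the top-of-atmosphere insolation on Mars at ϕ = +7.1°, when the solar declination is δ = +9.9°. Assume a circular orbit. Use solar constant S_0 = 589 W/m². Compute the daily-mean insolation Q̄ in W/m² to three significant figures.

Q̄ ≈ 190 W/m²

cos h₀ = −tan(+7.1°) tan(+9.900°) = -0.0217, h₀ = 1.5925 rad.
Bracket: h₀ sin ϕ sin δ + cos ϕ cos δ sin h₀ = 1.5925×0.12360×0.17193 + 0.99233×0.98511×0.99976 = 0.033841 + 0.977320 = 1.011161.
Q̄ = (S_0/π) × [bracket] = (589/π) × 1.011161 = 189.6 W/m².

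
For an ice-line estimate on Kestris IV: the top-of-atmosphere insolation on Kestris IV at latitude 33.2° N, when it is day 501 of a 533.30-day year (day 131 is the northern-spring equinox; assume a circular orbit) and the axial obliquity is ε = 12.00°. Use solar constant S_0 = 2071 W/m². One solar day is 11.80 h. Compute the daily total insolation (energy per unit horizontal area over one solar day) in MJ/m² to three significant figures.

Solar longitude: L_s = 360° × (501 − 131)/533.30 = 249.766°.
sin δ = sin 12.00° × sin 249.766° = -0.19508, so δ = -11.249°.
cos h₀ = −tan(+33.2°) tan(-11.249°) = 0.1302, h₀ = 1.4403 rad.
Bracket: h₀ sin ϕ sin δ + cos ϕ cos δ sin h₀ = 1.4403×0.54756×-0.19508 + 0.83676×0.98079×0.99149 = -0.153850 + 0.813702 = 0.659852.
Q̄ = (S_0/π) × [bracket] = (2071/π) × 0.659852 = 434.99 W/m².
Daily total = Q̄ × 11.80 h × 3600 s/h = 434.99 × 11.80 × 3600 / 10⁶ = 18.48 MJ/m².

18.5 MJ/m²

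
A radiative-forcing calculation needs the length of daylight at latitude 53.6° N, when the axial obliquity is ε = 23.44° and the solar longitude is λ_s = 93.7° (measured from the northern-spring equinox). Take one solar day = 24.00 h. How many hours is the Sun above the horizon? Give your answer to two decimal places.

Solar declination: sin δ = sin ε · sin λ_s = sin 23.44° × sin 93.7° = 0.39696, so δ = +23.388°.
cos H₀ = −tan φ · tan δ = −tan(+53.6°) × tan(+23.388°) = -0.5866, so H₀ = 2.1977 rad = 125.92°.
Daylight = 2H₀/(2π) × 24.00 h = (2.1977/π) × 24.00 = 16.79 h.

16.79 h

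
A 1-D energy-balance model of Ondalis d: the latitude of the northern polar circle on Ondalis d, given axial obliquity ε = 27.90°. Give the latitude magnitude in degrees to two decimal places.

The polar circle is the lowest latitude that experiences at least one full rotation of continuous daylight at the northern-summer solstice; it lies at |φ| = 90° − ε = 90° − 27.90° = 62.10°.

62.10°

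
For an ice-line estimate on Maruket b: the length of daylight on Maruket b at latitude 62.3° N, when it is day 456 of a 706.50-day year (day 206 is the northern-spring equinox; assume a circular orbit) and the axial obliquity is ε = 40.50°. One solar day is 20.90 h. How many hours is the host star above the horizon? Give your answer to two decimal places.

Solar longitude: λ_s = 360° × (456 − 206)/706.50 = 127.389°.
sin δ = sin 40.50° × sin 127.389° = 0.51601, so δ = +31.065°.
Sunrise equation: cos H₀ = −tan φ · tan δ = -1.1474 ≤ −1, so the host star never sets (polar day) and H₀ = π.
Daylight = 2H₀/(2π) × 20.90 h = (3.1416/π) × 20.90 = 20.90 h.

20.90 h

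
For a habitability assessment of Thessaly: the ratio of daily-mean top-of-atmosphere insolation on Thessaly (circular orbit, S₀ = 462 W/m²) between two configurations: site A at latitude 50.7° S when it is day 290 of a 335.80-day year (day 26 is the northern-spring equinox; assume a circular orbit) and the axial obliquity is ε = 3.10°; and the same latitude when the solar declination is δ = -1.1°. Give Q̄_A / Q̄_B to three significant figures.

— Configuration A (φ=-50.7°):
Solar longitude: λ_s = 360° × (290 − 26)/335.80 = 283.026°.
sin δ = sin 3.10° × sin 283.026° = -0.05269, so δ = -3.020°.
cos H₀ = −tan(-50.7°) tan(-3.020°) = -0.0645, H₀ = 1.6353 rad.
Bracket: H₀ sin φ sin δ + cos φ cos δ sin H₀ = 1.6353×-0.77384×-0.05269 + 0.63338×0.99861×0.99792 = 0.066677 + 0.631184 = 0.697861.
Q̄ = (S₀/π) × [bracket] = (462/π) × 0.697861 = 102.63 W/m².
— Configuration B (φ=-50.7°):
cos H₀ = −tan(-50.7°) tan(-1.100°) = -0.0235, H₀ = 1.5943 rad.
Bracket: H₀ sin φ sin δ + cos φ cos δ sin H₀ = 1.5943×-0.77384×-0.01920 + 0.63338×0.99982×0.99972 = 0.023688 + 0.633089 = 0.656777.
Q̄ = (S₀/π) × [bracket] = (462/π) × 0.656777 = 96.585 W/m².
Ratio Q̄_A / Q̄_B = 102.63 / 96.585 = 1.063.

Q̄_A / Q̄_B ≈ 1.06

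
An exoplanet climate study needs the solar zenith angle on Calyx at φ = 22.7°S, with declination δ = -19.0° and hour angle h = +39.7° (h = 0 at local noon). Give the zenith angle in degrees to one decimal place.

θ_z = 37.2°

cos θ_z = sin φ sin δ + cos φ cos δ cos h = 0.125639 + 0.671129 = 0.796768.
θ_z = arccos(0.796768) = 37.2°.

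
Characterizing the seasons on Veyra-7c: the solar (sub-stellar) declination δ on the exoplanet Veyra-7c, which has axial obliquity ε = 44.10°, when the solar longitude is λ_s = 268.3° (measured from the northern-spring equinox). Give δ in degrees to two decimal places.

δ = -44.08°

sin δ = sin ε · sin λ_s = sin 44.10° × sin 268.3° = -0.695606.
δ = arcsin(-0.695606) = -44.08°.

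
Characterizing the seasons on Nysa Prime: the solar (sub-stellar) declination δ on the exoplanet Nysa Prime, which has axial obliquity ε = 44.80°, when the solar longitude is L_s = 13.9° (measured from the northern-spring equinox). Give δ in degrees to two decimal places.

sin δ = sin ε · sin L_s = sin 44.80° × sin 13.9° = 0.169273.
δ = arcsin(0.169273) = +9.75°.

δ = +9.75°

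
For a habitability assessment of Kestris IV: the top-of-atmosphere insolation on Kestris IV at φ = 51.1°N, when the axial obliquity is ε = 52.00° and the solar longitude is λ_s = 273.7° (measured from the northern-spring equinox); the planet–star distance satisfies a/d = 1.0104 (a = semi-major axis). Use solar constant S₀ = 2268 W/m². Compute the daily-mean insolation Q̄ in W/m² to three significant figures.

Q̄ ≈ 0.00 W/m²

Solar declination: sin δ = sin ε · sin λ_s = sin 52.00° × sin 273.7° = -0.78637, so δ = -51.847°.
cos H₀ = −tan(+51.1°) tan(-51.847°) = 1.5776 ≥ 1 ⇒ polar night, H₀ = 0 and Q̄ = 0.
Inverse-square distance factor (a/d)² = 1.0104² = 1.020908.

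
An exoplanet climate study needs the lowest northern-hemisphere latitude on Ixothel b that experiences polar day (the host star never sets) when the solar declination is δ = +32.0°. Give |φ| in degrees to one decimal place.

|φ| = 58.0°

Polar day requires cos H₀ = −tan φ tan δ ≤ −1, i.e. tan φ tan δ ≥ 1.
The boundary is |tan φ| · |tan δ| = 1, so |φ| = 90° − |δ| = 90° − 32.0° = 58.0° in the northern hemisphere.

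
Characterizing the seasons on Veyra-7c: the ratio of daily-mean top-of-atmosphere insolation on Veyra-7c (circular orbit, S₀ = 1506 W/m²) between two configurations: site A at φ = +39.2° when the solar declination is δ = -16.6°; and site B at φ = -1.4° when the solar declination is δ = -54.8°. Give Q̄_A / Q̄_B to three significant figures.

— Configuration A (φ=+39.2°):
cos H₀ = −tan(+39.2°) tan(-16.600°) = 0.2431, H₀ = 1.3252 rad.
Bracket: H₀ sin φ sin δ + cos φ cos δ sin H₀ = 1.3252×0.63203×-0.28569 + 0.77494×0.95832×0.96999 = -0.239284 + 0.720354 = 0.481070.
Q̄ = (S₀/π) × [bracket] = (1506/π) × 0.481070 = 230.61 W/m².
— Configuration B (φ=-1.4°):
cos H₀ = −tan(-1.4°) tan(-54.800°) = -0.0346, H₀ = 1.6054 rad.
Bracket: H₀ sin φ sin δ + cos φ cos δ sin H₀ = 1.6054×-0.02443×-0.81714 + 0.99970×0.57643×0.99940 = 0.032048 + 0.575911 = 0.607959.
Q̄ = (S₀/π) × [bracket] = (1506/π) × 0.607959 = 291.44 W/m².
Ratio Q̄_A / Q̄_B = 230.61 / 291.44 = 0.7913.

Q̄_A / Q̄_B ≈ 0.791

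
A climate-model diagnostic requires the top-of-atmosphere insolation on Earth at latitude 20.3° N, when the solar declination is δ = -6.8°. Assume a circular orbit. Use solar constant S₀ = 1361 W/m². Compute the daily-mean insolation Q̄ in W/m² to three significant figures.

cos H₀ = −tan(+20.3°) tan(-6.800°) = 0.0441, H₀ = 1.5267 rad.
Bracket: H₀ sin φ sin δ + cos φ cos δ sin H₀ = 1.5267×0.34694×-0.11840 + 0.93789×0.99297×0.99903 = -0.062713 + 0.930393 = 0.867680.
Q̄ = (S₀/π) × [bracket] = (1361/π) × 0.867680 = 375.9 W/m².

Q̄ ≈ 376 W/m²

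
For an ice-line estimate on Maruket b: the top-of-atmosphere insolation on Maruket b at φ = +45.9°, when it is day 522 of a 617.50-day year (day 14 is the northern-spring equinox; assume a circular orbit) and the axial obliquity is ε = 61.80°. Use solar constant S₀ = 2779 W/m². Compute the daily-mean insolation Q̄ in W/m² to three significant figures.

Q̄ ≈ 0.00 W/m²

Solar longitude: λ_s = 360° × (522 − 14)/617.50 = 296.162°.
sin δ = sin 61.80° × sin 296.162° = -0.79102, so δ = -52.280°.
cos H₀ = −tan(+45.9°) tan(-52.280°) = 1.3342 ≥ 1 ⇒ polar night, H₀ = 0 and Q̄ = 0.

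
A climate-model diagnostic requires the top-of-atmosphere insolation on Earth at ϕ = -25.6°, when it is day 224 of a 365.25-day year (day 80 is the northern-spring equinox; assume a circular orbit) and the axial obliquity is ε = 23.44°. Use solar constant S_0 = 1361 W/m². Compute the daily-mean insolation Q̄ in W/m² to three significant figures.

Q̄ ≈ 309 W/m²

Solar longitude: L_s = 360° × (224 − 80)/365.25 = 141.930°.
sin δ = sin 23.44° × sin 141.930° = 0.24528, so δ = +14.199°.
cos h₀ = −tan(-25.6°) tan(+14.199°) = 0.1212, h₀ = 1.4493 rad.
Bracket: h₀ sin ϕ sin δ + cos ϕ cos δ sin h₀ = 1.4493×-0.43209×0.24528 + 0.90183×0.96945×0.99263 = -0.153601 + 0.867836 = 0.714235.
Q̄ = (S_0/π) × [bracket] = (1361/π) × 0.714235 = 309.4 W/m².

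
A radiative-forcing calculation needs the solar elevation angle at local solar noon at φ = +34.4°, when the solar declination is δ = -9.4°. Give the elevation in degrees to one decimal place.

46.2°

At local noon the hour angle is zero, so the zenith angle equals |φ − δ| = |+34.4° − (-9.400°)| = 43.800°.
Elevation = 90° − 43.800° = 46.2°.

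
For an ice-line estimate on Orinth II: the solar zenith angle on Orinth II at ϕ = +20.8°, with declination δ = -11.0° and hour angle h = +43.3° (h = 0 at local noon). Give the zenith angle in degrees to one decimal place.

cos θ_z = sin ϕ sin δ + cos ϕ cos δ cos h = -0.067758 + 0.667841 = 0.600083.
θ_z = arccos(0.600083) = 53.1°.

θ_z = 53.1°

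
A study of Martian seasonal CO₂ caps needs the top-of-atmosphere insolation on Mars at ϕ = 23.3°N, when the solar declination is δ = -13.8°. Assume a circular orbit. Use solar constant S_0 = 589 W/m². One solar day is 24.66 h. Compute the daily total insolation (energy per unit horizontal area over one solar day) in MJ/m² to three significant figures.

cos h₀ = −tan(+23.3°) tan(-13.800°) = 0.1058, h₀ = 1.4648 rad.
Bracket: h₀ sin ϕ sin δ + cos ϕ cos δ sin h₀ = 1.4648×0.39555×-0.23853 + 0.91845×0.97113×0.99439 = -0.138205 + 0.886931 = 0.748726.
Q̄ = (S_0/π) × [bracket] = (589/π) × 0.748726 = 140.37 W/m².
Daily total = Q̄ × 24.66 h × 3600 s/h = 140.37 × 24.66 × 3600 / 10⁶ = 12.46 MJ/m².

12.5 MJ/m²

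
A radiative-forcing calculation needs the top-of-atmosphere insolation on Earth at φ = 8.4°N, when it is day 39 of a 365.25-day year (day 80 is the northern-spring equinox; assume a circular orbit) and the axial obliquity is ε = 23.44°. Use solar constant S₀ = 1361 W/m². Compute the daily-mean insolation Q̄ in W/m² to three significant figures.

Solar longitude: λ_s = 360° × (39 − 80)/365.25 = -40.411°, i.e. -40.411° + 360° = 319.589°.
sin δ = sin 23.44° × sin 319.589° = -0.25787, so δ = -14.944°.
cos H₀ = −tan(+8.4°) tan(-14.944°) = 0.0394, H₀ = 1.5314 rad.
Bracket: H₀ sin φ sin δ + cos φ cos δ sin H₀ = 1.5314×0.14608×-0.25787 + 0.98927×0.96618×0.99922 = -0.057687 + 0.955067 = 0.897380.
Q̄ = (S₀/π) × [bracket] = (1361/π) × 0.897380 = 388.8 W/m².

Q̄ ≈ 389 W/m²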